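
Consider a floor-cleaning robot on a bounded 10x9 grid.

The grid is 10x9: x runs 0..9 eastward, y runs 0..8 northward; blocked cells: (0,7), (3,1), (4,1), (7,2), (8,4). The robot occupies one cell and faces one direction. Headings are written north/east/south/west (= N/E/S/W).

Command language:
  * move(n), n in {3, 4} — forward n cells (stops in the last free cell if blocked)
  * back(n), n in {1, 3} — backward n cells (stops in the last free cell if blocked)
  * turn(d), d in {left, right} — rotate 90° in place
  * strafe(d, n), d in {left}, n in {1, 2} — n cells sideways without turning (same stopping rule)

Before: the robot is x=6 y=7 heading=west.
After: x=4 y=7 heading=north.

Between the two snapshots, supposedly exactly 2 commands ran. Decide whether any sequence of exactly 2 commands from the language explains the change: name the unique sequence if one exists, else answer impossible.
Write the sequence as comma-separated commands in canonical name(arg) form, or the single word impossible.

key: order matters: swapping turn(right) and strafe(left, 2) lands elsewhere
start: x=6 y=7 heading=west
step 1 (turn(right)): x=6 y=7 heading=north
step 2 (strafe(left, 2)): x=4 y=7 heading=north
no other 2-command option fits: unique.

turn(right), strafe(left, 2)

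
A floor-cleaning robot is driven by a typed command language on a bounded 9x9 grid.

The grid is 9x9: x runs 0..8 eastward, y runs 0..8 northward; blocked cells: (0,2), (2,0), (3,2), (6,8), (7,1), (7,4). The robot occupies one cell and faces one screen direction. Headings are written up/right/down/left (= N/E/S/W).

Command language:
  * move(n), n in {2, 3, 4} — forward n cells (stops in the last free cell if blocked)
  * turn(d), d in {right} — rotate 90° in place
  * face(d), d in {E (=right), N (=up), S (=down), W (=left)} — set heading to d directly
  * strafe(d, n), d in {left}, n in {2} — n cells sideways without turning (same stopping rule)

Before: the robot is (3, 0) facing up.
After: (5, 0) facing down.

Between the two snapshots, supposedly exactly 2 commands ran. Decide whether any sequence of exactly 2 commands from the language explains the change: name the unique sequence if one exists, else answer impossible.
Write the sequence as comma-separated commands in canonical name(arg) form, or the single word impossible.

key: cell and facing (now S) both changed — the 2 commands mix motion and turning
from: (3, 0) facing up
step 1 (face(S)): (3, 0) facing down
step 2 (strafe(left, 2)): (5, 0) facing down
uniquely the one of 81 2-step routes that fits.

face(S), strafe(left, 2)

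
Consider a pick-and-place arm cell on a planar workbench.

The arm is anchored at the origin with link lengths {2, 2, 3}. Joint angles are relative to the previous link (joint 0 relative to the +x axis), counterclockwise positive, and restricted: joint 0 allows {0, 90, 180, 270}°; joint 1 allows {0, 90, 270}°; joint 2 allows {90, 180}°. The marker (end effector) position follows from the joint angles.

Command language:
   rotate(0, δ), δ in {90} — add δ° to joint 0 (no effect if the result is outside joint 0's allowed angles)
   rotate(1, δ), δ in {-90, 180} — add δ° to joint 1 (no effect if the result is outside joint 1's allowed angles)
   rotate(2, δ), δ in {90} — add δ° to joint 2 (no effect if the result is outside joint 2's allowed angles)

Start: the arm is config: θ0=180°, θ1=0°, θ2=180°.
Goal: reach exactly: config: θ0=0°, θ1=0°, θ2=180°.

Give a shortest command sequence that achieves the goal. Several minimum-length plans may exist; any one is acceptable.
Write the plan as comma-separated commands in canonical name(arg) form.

rotate(0, 90), rotate(0, 90)

t0: config: θ0=180°, θ1=0°, θ2=180°
1. rotate(0, 90) → config: θ0=270°, θ1=0°, θ2=180°
2. rotate(0, 90) → config: θ0=0°, θ1=0°, θ2=180°
no 1-step plan works, so 2 is optimal.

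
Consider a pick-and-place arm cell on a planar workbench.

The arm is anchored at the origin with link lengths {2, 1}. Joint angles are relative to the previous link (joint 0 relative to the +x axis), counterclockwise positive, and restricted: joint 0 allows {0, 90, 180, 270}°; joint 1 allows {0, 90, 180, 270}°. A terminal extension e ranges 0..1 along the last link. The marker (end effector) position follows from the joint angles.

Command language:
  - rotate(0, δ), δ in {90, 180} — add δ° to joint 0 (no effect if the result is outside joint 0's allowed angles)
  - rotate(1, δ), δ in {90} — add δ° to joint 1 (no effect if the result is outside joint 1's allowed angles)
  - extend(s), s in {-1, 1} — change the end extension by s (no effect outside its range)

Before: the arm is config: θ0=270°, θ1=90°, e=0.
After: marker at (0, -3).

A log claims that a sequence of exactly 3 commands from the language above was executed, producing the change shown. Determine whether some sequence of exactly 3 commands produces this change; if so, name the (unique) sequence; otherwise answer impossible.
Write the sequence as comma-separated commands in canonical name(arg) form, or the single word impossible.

initial: config: θ0=270°, θ1=90°, e=0
1. rotate(1, 90) → config: θ0=270°, θ1=180°, e=0
2. rotate(1, 90) → config: θ0=270°, θ1=270°, e=0
3. rotate(1, 90) → config: θ0=270°, θ1=0°, e=0
no other 3-command option fits: unique.

rotate(1, 90), rotate(1, 90), rotate(1, 90)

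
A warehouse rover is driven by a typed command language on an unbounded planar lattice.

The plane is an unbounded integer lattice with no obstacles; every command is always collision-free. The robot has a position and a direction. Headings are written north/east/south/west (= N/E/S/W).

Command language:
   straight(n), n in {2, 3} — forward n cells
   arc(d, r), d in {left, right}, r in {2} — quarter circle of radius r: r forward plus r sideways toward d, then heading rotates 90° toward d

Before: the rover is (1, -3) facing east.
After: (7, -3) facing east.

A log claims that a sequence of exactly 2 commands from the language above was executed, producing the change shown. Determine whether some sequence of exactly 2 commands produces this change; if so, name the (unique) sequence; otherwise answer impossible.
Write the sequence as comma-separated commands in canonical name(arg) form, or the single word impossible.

straight(3), straight(3)

key: still facing E at the end — nothing in the sequence rotates
begin: (1, -3) facing east
[1] after straight(3): (4, -3) facing east
[2] after straight(3): (7, -3) facing east
all 16 alternatives checked — unique.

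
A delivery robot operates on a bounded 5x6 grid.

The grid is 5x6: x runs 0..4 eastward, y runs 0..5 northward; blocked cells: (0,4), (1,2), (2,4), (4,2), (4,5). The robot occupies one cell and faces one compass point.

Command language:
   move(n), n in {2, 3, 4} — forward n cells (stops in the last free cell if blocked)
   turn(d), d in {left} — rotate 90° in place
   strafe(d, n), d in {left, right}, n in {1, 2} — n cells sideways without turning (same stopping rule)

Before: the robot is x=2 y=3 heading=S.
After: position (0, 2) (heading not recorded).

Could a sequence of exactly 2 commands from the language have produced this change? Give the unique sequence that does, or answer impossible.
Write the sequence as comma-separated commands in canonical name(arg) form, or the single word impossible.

checked all 2-command options: none fits.

impossible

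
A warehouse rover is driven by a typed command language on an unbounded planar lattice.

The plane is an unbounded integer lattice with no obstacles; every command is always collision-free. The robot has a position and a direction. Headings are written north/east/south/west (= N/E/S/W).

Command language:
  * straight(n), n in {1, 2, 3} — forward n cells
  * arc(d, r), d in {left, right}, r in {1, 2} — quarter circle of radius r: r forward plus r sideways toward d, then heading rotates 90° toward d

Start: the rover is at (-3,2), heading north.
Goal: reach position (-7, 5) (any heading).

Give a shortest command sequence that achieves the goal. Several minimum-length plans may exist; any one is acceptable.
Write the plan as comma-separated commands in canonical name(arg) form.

begin: at (-3,2), heading north
[1] after straight(3): at (-3,5), heading north
[2] after arc(left, 2): at (-5,7), heading west
[3] after arc(left, 2): at (-7,5), heading south
minimal: 3 command(s), checked below 3.

straight(3), arc(left, 2), arc(left, 2)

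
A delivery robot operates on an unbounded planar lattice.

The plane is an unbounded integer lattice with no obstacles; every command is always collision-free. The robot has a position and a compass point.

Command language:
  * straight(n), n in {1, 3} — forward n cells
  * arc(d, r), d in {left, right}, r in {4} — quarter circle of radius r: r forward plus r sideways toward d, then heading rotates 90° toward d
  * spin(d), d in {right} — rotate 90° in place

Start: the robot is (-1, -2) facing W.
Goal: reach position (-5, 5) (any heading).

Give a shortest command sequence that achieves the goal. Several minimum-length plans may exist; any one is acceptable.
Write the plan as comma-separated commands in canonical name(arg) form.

arc(right, 4), straight(3)

initial: (-1, -2) facing W
t=1 arc(right, 4) ⇒ (-5, 2) facing N
t=2 straight(3) ⇒ (-5, 5) facing N
shorter routes all fall short; 2 is best.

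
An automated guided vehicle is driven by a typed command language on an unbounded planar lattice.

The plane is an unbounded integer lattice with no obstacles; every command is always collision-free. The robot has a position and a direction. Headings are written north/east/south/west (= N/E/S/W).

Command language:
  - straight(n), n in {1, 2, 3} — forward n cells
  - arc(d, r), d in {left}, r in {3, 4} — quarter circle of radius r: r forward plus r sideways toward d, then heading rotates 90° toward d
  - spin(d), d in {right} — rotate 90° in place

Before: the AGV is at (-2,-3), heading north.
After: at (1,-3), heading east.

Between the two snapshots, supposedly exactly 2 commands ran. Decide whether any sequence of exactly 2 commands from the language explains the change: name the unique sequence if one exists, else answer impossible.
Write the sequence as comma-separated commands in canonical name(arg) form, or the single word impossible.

key: running straight(3) before spin(right) would end elsewhere — order is forced
initial: at (-2,-3), heading north
t=1 spin(right) ⇒ at (-2,-3), heading east
t=2 straight(3) ⇒ at (1,-3), heading east
all 36 alternatives checked — unique.

spin(right), straight(3)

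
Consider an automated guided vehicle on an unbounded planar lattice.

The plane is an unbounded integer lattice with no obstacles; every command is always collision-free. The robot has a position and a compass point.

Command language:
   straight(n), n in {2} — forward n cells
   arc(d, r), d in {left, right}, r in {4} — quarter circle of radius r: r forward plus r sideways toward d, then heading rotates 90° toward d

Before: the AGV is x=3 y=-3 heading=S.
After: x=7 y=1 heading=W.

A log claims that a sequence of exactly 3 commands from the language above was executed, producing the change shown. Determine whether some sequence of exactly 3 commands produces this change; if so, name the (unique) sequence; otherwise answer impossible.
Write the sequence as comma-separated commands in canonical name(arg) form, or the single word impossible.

arc(left, 4), arc(left, 4), arc(left, 4)

key: cell and facing (now W) both changed — the 3 commands mix motion and turning
t0: x=3 y=-3 heading=S
step 1 (arc(left, 4)): x=7 y=-7 heading=E
step 2 (arc(left, 4)): x=11 y=-3 heading=N
step 3 (arc(left, 4)): x=7 y=1 heading=W
no rival 3-sequence matches.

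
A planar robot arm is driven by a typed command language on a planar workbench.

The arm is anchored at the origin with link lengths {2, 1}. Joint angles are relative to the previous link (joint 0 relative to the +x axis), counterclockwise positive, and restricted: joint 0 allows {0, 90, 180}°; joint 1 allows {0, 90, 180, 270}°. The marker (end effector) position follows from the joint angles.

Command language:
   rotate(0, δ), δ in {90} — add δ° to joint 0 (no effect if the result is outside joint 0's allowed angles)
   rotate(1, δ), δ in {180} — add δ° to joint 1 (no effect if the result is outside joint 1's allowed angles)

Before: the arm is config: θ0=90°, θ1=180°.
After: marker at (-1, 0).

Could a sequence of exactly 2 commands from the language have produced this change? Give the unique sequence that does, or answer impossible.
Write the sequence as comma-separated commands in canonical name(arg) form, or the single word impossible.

begin: config: θ0=90°, θ1=180°
[1] after rotate(0, 90): config: θ0=180°, θ1=180°
[2] after rotate(0, 90): config: θ0=180°, θ1=180°
uniquely the one of 4 2-step routes that fits.

rotate(0, 90), rotate(0, 90)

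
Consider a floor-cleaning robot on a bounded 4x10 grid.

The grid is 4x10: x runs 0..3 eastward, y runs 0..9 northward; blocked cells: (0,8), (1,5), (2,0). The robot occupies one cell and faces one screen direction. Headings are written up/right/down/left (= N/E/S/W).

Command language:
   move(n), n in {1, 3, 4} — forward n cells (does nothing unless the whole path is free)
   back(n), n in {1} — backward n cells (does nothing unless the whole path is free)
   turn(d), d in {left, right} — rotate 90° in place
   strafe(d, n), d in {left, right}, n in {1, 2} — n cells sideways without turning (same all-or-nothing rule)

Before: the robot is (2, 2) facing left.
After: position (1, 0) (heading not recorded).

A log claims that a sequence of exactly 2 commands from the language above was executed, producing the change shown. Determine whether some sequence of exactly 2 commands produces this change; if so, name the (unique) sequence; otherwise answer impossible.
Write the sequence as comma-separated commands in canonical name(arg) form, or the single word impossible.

move(1), strafe(left, 2)

key: running strafe(left, 2) before move(1) would end elsewhere — order is forced
initial: (2, 2) facing left
t=1 move(1) ⇒ (1, 2) facing left
t=2 strafe(left, 2) ⇒ (1, 0) facing left
no other 2-command option fits: unique.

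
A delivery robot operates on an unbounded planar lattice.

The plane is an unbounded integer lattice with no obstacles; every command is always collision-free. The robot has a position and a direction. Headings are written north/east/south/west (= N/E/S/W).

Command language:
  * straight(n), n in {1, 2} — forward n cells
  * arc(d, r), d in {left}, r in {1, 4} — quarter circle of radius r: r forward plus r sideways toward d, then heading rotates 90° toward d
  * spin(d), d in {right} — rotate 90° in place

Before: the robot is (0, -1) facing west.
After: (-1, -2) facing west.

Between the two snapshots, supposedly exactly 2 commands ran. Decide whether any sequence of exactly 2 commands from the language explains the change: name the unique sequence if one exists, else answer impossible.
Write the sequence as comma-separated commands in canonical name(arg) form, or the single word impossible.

arc(left, 1), spin(right)

key: order matters: swapping arc(left, 1) and spin(right) lands elsewhere
from: (0, -1) facing west
step 1 (arc(left, 1)): (-1, -2) facing south
step 2 (spin(right)): (-1, -2) facing west
no other 2-command option fits: unique.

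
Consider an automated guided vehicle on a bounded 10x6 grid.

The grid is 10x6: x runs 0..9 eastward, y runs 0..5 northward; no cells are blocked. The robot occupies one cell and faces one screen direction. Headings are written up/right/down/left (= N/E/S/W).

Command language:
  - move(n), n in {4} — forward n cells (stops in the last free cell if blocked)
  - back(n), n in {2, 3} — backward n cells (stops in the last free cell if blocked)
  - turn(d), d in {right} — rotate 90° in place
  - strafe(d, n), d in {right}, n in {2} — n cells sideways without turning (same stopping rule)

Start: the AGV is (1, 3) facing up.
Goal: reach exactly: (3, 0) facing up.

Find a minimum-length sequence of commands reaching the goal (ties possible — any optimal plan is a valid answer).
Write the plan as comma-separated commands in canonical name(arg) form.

start: (1, 3) facing up
step 1 (back(3)): (1, 0) facing up
step 2 (strafe(right, 2)): (3, 0) facing up
shorter routes all fall short; 2 is best.

back(3), strafe(right, 2)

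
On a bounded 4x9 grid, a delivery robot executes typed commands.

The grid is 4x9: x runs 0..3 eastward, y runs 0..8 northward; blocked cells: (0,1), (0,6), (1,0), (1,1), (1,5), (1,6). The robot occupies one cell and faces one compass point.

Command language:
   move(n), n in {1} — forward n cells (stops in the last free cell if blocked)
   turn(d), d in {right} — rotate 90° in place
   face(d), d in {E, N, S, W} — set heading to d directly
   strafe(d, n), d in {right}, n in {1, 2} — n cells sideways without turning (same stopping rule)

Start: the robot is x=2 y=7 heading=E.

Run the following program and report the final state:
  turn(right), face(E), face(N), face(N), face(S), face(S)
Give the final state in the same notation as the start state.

x=2 y=7 heading=S

t0: x=2 y=7 heading=E
[1] after turn(right): x=2 y=7 heading=S
[2] after face(E): x=2 y=7 heading=E
[3] after face(N): x=2 y=7 heading=N
[4] after face(N): x=2 y=7 heading=N
[5] after face(S): x=2 y=7 heading=S
[6] after face(S): x=2 y=7 heading=S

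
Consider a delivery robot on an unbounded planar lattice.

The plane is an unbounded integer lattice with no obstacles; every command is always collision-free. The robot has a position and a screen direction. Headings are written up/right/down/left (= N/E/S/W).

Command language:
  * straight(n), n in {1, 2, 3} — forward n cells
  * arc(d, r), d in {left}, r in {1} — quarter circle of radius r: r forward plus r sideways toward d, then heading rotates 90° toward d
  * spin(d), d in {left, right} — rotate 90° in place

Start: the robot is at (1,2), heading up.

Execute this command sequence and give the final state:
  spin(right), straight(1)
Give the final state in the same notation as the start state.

at (2,2), heading right

begin: at (1,2), heading up
t=1 spin(right) ⇒ at (1,2), heading right
t=2 straight(1) ⇒ at (2,2), heading right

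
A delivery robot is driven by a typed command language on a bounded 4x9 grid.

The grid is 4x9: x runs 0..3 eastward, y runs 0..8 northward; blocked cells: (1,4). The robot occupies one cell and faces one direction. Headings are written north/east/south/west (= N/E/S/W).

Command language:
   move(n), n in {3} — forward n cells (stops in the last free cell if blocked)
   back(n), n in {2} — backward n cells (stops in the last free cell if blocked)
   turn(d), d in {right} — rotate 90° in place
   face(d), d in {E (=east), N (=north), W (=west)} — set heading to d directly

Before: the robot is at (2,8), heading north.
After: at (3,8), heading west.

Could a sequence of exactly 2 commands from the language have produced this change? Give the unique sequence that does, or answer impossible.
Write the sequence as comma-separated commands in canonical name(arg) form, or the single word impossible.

face(W), back(2)

key: cell and facing (now W) both changed — the 2 commands mix motion and turning
initial: at (2,8), heading north
step 1 (face(W)): at (2,8), heading west
step 2 (back(2)): at (3,8), heading west
no rival 2-sequence matches.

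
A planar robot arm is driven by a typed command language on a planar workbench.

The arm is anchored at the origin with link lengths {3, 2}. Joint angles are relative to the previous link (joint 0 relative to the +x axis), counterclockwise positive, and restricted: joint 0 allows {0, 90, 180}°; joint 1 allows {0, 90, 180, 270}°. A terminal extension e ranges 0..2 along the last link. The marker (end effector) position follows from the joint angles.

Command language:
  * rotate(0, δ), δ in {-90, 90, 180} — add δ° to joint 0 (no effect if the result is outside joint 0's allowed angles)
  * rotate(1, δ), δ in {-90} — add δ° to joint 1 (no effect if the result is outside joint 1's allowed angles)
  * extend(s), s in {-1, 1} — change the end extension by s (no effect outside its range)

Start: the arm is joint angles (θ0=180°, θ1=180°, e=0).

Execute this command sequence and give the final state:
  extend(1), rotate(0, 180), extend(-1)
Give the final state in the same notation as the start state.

joint angles (θ0=0°, θ1=180°, e=0)

from: joint angles (θ0=180°, θ1=180°, e=0)
t=1 extend(1) ⇒ joint angles (θ0=180°, θ1=180°, e=1)
t=2 rotate(0, 180) ⇒ joint angles (θ0=0°, θ1=180°, e=1)
t=3 extend(-1) ⇒ joint angles (θ0=0°, θ1=180°, e=0)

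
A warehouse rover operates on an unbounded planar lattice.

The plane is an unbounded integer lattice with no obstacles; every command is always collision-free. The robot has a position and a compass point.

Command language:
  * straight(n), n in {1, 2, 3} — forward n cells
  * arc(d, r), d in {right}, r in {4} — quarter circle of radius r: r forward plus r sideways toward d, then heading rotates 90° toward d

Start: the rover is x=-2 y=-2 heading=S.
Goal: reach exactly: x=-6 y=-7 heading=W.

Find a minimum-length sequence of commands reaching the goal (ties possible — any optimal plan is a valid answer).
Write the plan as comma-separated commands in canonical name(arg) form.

straight(1), arc(right, 4)

start: x=-2 y=-2 heading=S
step 1 (straight(1)): x=-2 y=-3 heading=S
step 2 (arc(right, 4)): x=-6 y=-7 heading=W
shorter routes all fall short; 2 is best.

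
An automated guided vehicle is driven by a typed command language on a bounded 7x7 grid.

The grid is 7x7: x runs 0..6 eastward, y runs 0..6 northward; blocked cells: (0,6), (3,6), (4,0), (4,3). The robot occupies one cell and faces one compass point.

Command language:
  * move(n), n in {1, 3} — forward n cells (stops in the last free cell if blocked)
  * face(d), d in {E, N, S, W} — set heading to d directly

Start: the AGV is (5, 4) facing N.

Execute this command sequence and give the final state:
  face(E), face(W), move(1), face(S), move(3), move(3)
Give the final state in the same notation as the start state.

(4, 4) facing S

initial: (5, 4) facing N
step 1 (face(E)): (5, 4) facing E
step 2 (face(W)): (5, 4) facing W
step 3 (move(1)): (4, 4) facing W
step 4 (face(S)): (4, 4) facing S
step 5 (move(3)): (4, 4) facing S
step 6 (move(3)): (4, 4) facing S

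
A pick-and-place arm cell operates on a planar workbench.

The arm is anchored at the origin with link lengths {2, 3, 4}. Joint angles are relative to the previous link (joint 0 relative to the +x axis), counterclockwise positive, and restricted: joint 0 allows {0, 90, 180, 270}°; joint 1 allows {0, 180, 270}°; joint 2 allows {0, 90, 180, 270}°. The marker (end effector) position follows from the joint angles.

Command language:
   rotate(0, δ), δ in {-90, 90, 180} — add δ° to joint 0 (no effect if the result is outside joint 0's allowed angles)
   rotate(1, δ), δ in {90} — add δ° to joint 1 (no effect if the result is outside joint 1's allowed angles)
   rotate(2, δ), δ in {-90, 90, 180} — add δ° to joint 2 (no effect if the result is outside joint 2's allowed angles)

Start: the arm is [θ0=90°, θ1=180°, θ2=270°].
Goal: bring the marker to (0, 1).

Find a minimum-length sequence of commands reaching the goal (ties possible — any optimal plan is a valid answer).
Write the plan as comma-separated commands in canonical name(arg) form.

begin: [θ0=90°, θ1=180°, θ2=270°]
1. rotate(1, 90) → [θ0=90°, θ1=270°, θ2=270°]
2. rotate(1, 90) → [θ0=90°, θ1=0°, θ2=270°]
3. rotate(2, -90) → [θ0=90°, θ1=0°, θ2=180°]
nothing shorter than 3 reaches the goal.

rotate(1, 90), rotate(1, 90), rotate(2, -90)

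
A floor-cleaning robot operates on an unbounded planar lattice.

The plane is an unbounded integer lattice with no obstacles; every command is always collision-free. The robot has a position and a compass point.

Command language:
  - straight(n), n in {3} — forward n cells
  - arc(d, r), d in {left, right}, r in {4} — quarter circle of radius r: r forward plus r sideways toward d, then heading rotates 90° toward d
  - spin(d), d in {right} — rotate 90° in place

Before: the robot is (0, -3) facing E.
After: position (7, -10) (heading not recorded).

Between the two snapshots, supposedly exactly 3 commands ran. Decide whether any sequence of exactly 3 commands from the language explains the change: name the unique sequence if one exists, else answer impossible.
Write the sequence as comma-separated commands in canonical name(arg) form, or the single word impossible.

straight(3), arc(right, 4), straight(3)

start: (0, -3) facing E
1. straight(3) → (3, -3) facing E
2. arc(right, 4) → (7, -7) facing S
3. straight(3) → (7, -10) facing S
no rival 3-sequence matches.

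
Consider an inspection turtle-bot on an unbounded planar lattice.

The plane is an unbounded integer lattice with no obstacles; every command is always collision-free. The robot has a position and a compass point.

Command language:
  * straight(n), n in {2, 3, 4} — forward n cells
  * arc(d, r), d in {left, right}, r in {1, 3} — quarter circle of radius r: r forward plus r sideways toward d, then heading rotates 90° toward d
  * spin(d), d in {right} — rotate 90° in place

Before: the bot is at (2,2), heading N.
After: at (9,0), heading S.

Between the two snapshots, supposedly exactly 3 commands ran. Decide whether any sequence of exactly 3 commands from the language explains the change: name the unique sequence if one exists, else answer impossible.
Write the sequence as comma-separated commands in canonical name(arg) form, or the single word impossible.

key: cell and facing (now S) both changed — the 3 commands mix motion and turning
initial: at (2,2), heading N
t=1 arc(right, 1) ⇒ at (3,3), heading E
t=2 straight(3) ⇒ at (6,3), heading E
t=3 arc(right, 3) ⇒ at (9,0), heading S
uniquely the one of 512 3-step routes that fits.

arc(right, 1), straight(3), arc(right, 3)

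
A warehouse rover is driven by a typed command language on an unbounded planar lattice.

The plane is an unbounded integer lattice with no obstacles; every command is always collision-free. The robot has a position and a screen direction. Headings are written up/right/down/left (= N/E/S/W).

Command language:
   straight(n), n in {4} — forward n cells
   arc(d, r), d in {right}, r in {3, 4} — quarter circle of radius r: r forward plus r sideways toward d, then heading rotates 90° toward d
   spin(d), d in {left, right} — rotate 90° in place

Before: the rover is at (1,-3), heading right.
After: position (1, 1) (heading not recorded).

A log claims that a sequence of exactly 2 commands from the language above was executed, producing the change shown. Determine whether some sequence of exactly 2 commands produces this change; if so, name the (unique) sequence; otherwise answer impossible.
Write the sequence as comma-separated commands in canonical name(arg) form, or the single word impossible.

spin(left), straight(4)

key: order matters: swapping spin(left) and straight(4) lands elsewhere
start: at (1,-3), heading right
[1] after spin(left): at (1,-3), heading up
[2] after straight(4): at (1,1), heading up
all 25 alternatives checked — unique.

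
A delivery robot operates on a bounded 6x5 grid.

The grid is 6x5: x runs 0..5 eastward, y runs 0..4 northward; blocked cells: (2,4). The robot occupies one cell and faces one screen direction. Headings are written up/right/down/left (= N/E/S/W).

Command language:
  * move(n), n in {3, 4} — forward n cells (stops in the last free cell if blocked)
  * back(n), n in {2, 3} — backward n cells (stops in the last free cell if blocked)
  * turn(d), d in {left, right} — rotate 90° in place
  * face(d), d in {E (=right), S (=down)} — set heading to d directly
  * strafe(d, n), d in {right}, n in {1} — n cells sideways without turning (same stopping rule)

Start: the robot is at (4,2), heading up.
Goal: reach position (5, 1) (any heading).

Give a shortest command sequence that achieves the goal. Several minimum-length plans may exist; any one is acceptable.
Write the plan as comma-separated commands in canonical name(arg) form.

face(E), move(3), strafe(right, 1)

initial: at (4,2), heading up
t=1 face(E) ⇒ at (4,2), heading right
t=2 move(3) ⇒ at (5,2), heading right
t=3 strafe(right, 1) ⇒ at (5,1), heading right
minimal: 3 command(s), checked below 3.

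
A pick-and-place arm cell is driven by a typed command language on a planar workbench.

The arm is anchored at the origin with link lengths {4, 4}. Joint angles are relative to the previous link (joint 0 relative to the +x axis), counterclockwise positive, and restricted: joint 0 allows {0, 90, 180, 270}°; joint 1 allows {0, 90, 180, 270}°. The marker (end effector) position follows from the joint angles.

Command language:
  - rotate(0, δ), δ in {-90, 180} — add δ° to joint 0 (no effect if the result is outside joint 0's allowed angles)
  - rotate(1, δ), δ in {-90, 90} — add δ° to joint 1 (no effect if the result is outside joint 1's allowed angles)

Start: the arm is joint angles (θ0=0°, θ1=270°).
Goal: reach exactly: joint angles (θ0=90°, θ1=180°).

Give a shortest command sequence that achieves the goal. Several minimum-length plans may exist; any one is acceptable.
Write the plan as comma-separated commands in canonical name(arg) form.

rotate(0, 180), rotate(0, -90), rotate(1, -90)

from: joint angles (θ0=0°, θ1=270°)
step 1 (rotate(0, 180)): joint angles (θ0=180°, θ1=270°)
step 2 (rotate(0, -90)): joint angles (θ0=90°, θ1=270°)
step 3 (rotate(1, -90)): joint angles (θ0=90°, θ1=180°)
minimal: 3 command(s), checked below 3.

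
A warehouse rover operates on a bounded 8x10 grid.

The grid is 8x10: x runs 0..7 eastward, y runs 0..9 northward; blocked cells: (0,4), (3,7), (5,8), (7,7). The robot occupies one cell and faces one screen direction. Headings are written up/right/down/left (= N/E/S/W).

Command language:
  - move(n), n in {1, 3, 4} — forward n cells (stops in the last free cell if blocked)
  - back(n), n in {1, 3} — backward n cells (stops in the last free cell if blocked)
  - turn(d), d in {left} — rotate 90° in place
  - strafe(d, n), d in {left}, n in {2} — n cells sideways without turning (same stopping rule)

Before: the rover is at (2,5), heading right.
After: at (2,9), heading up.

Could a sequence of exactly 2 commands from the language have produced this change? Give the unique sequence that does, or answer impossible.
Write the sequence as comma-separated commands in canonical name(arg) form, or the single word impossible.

key: order matters: swapping turn(left) and move(4) lands elsewhere
begin: at (2,5), heading right
[1] after turn(left): at (2,5), heading up
[2] after move(4): at (2,9), heading up
no rival 2-sequence matches.

turn(left), move(4)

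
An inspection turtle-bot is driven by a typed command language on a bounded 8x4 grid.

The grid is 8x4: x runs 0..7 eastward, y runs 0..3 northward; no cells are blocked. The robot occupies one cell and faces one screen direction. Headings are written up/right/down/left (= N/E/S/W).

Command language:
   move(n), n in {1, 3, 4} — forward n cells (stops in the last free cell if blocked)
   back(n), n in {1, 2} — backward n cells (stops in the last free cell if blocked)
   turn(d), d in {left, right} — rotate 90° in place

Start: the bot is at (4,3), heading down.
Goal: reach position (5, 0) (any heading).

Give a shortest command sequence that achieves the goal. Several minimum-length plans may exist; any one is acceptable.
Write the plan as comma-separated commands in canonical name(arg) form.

begin: at (4,3), heading down
step 1 (move(3)): at (4,0), heading down
step 2 (turn(right)): at (4,0), heading left
step 3 (back(1)): at (5,0), heading left
no 2-step plan works, so 3 is optimal.

move(3), turn(right), back(1)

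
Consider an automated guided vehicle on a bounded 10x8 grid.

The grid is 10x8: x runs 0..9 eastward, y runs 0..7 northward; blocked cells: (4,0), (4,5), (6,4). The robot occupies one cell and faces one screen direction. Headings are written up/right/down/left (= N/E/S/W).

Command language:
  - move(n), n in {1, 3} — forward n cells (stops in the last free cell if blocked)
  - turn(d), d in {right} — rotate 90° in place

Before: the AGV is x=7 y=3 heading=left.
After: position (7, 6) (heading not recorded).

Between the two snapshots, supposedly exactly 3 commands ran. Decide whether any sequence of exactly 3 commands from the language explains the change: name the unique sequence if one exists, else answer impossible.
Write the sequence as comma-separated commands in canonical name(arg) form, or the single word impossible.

t0: x=7 y=3 heading=left
[1] after turn(right): x=7 y=3 heading=up
[2] after move(3): x=7 y=6 heading=up
[3] after turn(right): x=7 y=6 heading=right
no rival 3-sequence matches.

turn(right), move(3), turn(right)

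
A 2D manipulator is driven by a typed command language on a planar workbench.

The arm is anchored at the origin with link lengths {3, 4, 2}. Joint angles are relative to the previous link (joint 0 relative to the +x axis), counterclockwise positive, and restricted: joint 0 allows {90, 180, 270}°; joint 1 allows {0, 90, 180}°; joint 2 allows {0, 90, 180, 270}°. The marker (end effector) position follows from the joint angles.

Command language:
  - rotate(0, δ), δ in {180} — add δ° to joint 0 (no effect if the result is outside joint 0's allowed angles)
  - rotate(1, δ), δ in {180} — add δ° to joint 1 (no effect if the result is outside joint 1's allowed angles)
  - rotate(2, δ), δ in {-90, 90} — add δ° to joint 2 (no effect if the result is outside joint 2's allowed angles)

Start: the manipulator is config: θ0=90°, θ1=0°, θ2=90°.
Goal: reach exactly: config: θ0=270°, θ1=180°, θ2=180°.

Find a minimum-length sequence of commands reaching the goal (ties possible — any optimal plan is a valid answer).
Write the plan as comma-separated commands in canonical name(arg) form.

from: config: θ0=90°, θ1=0°, θ2=90°
1. rotate(2, 90) → config: θ0=90°, θ1=0°, θ2=180°
2. rotate(0, 180) → config: θ0=270°, θ1=0°, θ2=180°
3. rotate(1, 180) → config: θ0=270°, θ1=180°, θ2=180°
nothing shorter than 3 reaches the goal.

rotate(2, 90), rotate(0, 180), rotate(1, 180)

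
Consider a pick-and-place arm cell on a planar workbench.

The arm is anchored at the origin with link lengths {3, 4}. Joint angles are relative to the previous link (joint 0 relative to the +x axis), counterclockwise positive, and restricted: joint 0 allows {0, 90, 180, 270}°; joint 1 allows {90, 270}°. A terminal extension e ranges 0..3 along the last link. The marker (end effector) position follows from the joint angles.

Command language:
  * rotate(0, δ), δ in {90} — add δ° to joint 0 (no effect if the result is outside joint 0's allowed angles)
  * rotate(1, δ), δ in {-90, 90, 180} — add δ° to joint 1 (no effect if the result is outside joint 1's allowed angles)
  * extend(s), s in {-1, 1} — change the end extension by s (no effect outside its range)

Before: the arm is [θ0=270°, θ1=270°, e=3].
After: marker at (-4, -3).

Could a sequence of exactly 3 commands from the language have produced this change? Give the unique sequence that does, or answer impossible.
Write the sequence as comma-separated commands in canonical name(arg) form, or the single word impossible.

extend(-1), extend(-1), extend(-1)

from: [θ0=270°, θ1=270°, e=3]
[1] after extend(-1): [θ0=270°, θ1=270°, e=2]
[2] after extend(-1): [θ0=270°, θ1=270°, e=1]
[3] after extend(-1): [θ0=270°, θ1=270°, e=0]
no other 3-command option fits: unique.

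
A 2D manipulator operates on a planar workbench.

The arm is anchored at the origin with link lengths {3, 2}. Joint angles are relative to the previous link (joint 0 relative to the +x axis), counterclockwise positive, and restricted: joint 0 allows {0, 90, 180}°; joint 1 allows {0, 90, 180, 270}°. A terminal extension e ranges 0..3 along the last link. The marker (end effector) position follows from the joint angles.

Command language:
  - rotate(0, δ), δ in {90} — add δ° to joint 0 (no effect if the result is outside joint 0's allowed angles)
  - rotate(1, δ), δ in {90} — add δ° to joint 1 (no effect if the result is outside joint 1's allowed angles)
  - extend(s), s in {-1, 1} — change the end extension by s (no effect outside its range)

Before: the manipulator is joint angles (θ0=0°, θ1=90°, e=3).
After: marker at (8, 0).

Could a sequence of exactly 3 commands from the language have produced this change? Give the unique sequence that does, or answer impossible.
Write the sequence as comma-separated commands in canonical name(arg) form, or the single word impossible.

rotate(1, 90), rotate(1, 90), rotate(1, 90)

from: joint angles (θ0=0°, θ1=90°, e=3)
t=1 rotate(1, 90) ⇒ joint angles (θ0=0°, θ1=180°, e=3)
t=2 rotate(1, 90) ⇒ joint angles (θ0=0°, θ1=270°, e=3)
t=3 rotate(1, 90) ⇒ joint angles (θ0=0°, θ1=0°, e=3)
all 64 alternatives checked — unique.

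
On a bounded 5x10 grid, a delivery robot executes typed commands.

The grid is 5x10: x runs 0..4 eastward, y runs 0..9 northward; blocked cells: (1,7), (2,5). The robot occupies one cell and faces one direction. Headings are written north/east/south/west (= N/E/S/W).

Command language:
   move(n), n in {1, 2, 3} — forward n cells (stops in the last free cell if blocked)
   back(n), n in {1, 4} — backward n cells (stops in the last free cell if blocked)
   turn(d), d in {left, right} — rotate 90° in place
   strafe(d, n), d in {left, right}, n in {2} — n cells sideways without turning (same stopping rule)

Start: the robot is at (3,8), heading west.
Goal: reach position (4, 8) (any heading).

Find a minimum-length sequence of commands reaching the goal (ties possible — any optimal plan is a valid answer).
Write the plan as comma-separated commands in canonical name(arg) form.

from: at (3,8), heading west
[1] after back(4): at (4,8), heading west
no 0-step plan works, so 1 is optimal.

back(4)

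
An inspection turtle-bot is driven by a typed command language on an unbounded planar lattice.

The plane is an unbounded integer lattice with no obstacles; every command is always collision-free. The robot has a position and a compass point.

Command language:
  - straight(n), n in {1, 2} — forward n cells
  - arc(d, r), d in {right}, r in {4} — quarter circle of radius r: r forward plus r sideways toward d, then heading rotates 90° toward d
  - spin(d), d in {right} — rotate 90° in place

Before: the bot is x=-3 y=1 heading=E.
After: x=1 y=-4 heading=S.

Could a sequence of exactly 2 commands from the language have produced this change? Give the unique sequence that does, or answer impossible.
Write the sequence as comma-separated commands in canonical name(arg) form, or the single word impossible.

key: running straight(1) before arc(right, 4) would end elsewhere — order is forced
start: x=-3 y=1 heading=E
[1] after arc(right, 4): x=1 y=-3 heading=S
[2] after straight(1): x=1 y=-4 heading=S
uniquely the one of 16 2-step routes that fits.

arc(right, 4), straight(1)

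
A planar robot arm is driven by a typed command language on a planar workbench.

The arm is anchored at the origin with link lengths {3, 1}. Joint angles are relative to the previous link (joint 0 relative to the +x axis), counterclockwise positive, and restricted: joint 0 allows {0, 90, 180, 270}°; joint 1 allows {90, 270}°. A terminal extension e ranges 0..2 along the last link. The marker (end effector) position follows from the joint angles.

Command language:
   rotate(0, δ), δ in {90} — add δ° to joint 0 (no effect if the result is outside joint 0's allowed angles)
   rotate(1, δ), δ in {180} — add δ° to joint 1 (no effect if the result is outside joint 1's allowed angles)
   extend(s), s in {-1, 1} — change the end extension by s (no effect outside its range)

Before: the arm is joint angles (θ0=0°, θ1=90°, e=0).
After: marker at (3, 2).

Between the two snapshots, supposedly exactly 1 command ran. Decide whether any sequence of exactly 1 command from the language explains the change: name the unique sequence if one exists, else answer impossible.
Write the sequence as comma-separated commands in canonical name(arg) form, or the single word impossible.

initial: joint angles (θ0=0°, θ1=90°, e=0)
t=1 extend(1) ⇒ joint angles (θ0=0°, θ1=90°, e=1)
all 4 alternatives checked — unique.

extend(1)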